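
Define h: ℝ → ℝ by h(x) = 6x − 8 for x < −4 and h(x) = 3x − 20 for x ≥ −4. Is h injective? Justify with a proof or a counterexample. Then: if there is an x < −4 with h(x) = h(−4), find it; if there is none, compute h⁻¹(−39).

-31/6

Both pieces are strictly increasing (slopes 6 and 3), so each is injective on its own interval.
The left piece maps (−∞, −4) onto (−∞, −32); the right piece maps [−4, ∞) onto [−32, ∞).
These images are disjoint, so no value is attained by both pieces. So h is injective.
Because the two images are disjoint, no x < −4 has h(x) = h(−4), so we compute h⁻¹(−39): −39 lies in (−∞, −32), so solve 6x − 8 = −39: x = (−39 + 8)/6 = −31/6.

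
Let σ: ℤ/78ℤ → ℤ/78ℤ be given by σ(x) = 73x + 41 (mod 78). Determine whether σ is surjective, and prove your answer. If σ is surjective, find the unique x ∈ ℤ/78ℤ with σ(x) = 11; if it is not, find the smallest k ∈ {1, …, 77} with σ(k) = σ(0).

6

Recall: surjectivity means every element of the codomain has a preimage under σ.
Since gcd(73, 78) = 1, 73 is invertible modulo 78. Euclid's algorithm: 78 = 1·73 + 5, 73 = 14·5 + 3, 5 = 1·3 + 2, 3 = 1·2 + 1; back-substituting gives 1 = 31·73 − 29·78, so 73⁻¹ ≡ 31 (mod 78).
For any y ∈ ℤ/78ℤ, x = 31(y − 41) mod 78 satisfies σ(x) = 73·31(y − 41) + 41 ≡ y (since 73·31 ≡ 1 mod 78). So every y has a preimage.
So σ is surjective.
Since σ is surjective, we find σ⁻¹(11): we need 73x ≡ 11 − 41 ≡ 48 (mod 78). Using 73⁻¹ = 31: x ≡ 31·48 = 1488 = 19·78 + 6, so x = 6.
Check: σ(6) = 73·6 + 41 = 479 = 6·78 + 11 ≡ 11 (mod 78).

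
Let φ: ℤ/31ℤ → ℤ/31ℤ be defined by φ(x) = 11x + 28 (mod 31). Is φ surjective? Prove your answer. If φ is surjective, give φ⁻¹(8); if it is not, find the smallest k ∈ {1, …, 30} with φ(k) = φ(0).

Since gcd(11, 31) = 1, 11 is invertible modulo 31. Euclid's algorithm: 31 = 2·11 + 9, 11 = 1·9 + 2, 9 = 4·2 + 1; back-substituting gives 1 = 17·11 − 6·31, so 11⁻¹ ≡ 17 (mod 31).
Then y ↦ 17(y − 28) is a two-sided inverse to φ, so every y ∈ ℤ/31ℤ has a preimage.
Hence φ is surjective.
Since φ is surjective, we find φ⁻¹(8): we need 11x ≡ 8 − 28 ≡ 11 (mod 31). Using 11⁻¹ = 17: x ≡ 17·11 = 187 = 6·31 + 1, so x = 1.
Check: φ(1) = 11·1 + 28 = 39 = 1·31 + 8 ≡ 8 (mod 31).

1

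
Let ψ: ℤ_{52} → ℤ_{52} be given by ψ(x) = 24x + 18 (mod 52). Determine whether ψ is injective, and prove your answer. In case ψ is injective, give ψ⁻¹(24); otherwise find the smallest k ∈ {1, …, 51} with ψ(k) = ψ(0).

13

By definition, ψ is injective when ψ(x_1) = ψ(x_2) forces x_1 = x_2.
We have gcd(24, 52) = 4 > 1. Taking x_1 = 0 and x_2 = 13: ψ(0) = 18 and ψ(13) = 24·13 + 18 = 330 ≡ 18 (mod 52).
So ψ(0) = ψ(13) while 0 ≠ 13, hence ψ is not injective.
Since ψ is not injective, we find the least positive k with ψ(k) = ψ(0): this means 24k ≡ 0 (mod 52), i.e. 52 ∣ 24k. Since gcd(24, 52) = 4, dividing through by 4 this holds exactly when 13 ∣ 6k, and as gcd(6, 13) = 1, exactly when 13 ∣ k.
The smallest positive such k is 13.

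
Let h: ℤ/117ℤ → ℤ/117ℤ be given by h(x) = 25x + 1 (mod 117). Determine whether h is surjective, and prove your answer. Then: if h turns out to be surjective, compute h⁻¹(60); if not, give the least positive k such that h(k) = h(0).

110

Since gcd(25, 117) = 1, 25 is invertible modulo 117. Euclid's algorithm: 117 = 4·25 + 17, 25 = 1·17 + 8, 17 = 2·8 + 1; back-substituting gives 1 = 103·25 − 22·117, so 25⁻¹ ≡ 103 (mod 117).
For any y ∈ ℤ/117ℤ, x = 103(y − 1) mod 117 satisfies h(x) = 25·103(y − 1) + 1 ≡ y (since 25·103 ≡ 1 mod 117). So every y has a preimage.
So h is surjective.
Since h is surjective, we compute h⁻¹(60): solve 25x + 1 ≡ 60 (mod 117), i.e. 25x ≡ 59 (mod 117).
Multiplying by 25⁻¹ = 103 gives x ≡ 103·59 = 6077 = 51·117 + 110 ≡ 110 (mod 117).
Check: h(110) = 25·110 + 1 = 2751 = 23·117 + 60 ≡ 60 (mod 117).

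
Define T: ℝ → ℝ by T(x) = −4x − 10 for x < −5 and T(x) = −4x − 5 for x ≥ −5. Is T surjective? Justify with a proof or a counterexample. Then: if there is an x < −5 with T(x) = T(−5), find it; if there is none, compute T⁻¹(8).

Both pieces are strictly decreasing (slopes −4 and −4), so each is injective on its own interval.
The left piece maps (−∞, −5) onto (10, ∞); the right piece maps [−5, ∞) onto (−∞, 15].
The union (10, ∞) ∪ (−∞, 15] covers ℝ, so T is surjective.
For the follow-up: the images overlap, so an x < −5 with T(x) = T(−5) exists. T(−5) = 15; solving −4x − 10 = 15 for x < −5 gives x = (15 + 10)/(−4) = −25/4.

-25/4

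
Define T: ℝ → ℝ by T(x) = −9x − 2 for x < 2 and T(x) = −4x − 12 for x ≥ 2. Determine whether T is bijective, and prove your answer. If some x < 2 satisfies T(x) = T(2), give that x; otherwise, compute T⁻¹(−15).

Both pieces are strictly decreasing (slopes −9 and −4), so each is injective on its own interval.
The left piece maps (−∞, 2) onto (−20, ∞); the right piece maps [2, ∞) onto (−∞, −20].
Since −20 = −20, the images partition ℝ: T is injective and surjective, hence bijective.
Because the two images are disjoint, no x < 2 has T(x) = T(2), so we compute T⁻¹(−15): −15 lies in (−20, ∞), so solve −9x − 2 = −15: x = (−15 + 2)/(−9) = 13/9.

13/9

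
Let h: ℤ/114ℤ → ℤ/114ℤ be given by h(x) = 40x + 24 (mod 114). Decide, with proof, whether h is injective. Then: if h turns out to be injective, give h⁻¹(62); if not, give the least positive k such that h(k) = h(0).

We have gcd(40, 114) = 2 > 1. Taking s = 0 and t = 57: h(0) = 24 and h(57) = 40·57 + 24 = 2304 ≡ 24 (mod 114).
So h(0) = h(57) while 0 ≠ 57, so h is not injective.
Since h is not injective, we find the least positive k with h(k) = h(0): this means 40k ≡ 0 (mod 114), i.e. 114 ∣ 40k. Since gcd(40, 114) = 2, dividing through by 2 this holds exactly when 57 ∣ 20k, and as gcd(20, 57) = 1, exactly when 57 ∣ k.
The smallest positive such k is 57.

57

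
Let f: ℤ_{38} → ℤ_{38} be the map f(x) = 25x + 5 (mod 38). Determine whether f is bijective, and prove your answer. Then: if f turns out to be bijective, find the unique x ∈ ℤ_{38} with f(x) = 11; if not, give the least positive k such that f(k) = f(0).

20

Suppose f(u) = f(v) in ℤ_{38}. Then 25u + 5 ≡ 25v + 5 (mod 38), therefore 25(u − v) ≡ 0 (mod 38).
Since gcd(25, 38) = 1, 25 is invertible modulo 38, therefore u − v ≡ 0 (mod 38), i.e. u = v.
We now compute 25⁻¹ mod 38 explicitly. Euclid's algorithm: 38 = 1·25 + 13, 25 = 1·13 + 12, 13 = 1·12 + 1; back-substituting gives 1 = 35·25 − 23·38, so 25⁻¹ ≡ 35 (mod 38).
For any y ∈ ℤ_{38}, x = 35(y − 5) mod 38 satisfies f(x) = 25·35(y − 5) + 5 ≡ y (since 25·35 ≡ 1 mod 38). So every y has a preimage.
Hence f is bijective.
Since f is bijective, we find f⁻¹(11): we need 25x ≡ 11 − 5 ≡ 6 (mod 38). Using 25⁻¹ = 35: x ≡ 35·6 = 210 = 5·38 + 20, so x = 20.
Check: f(20) = 25·20 + 5 = 505 = 13·38 + 11 ≡ 11 (mod 38).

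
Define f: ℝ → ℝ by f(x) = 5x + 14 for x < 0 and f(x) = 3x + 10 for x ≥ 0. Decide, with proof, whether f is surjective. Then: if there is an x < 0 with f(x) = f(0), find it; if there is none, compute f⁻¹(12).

-4/5

Both pieces are strictly increasing (slopes 5 and 3), so each is injective on its own interval.
The left piece maps (−∞, 0) onto (−∞, 14); the right piece maps [0, ∞) onto [10, ∞).
The union (−∞, 14) ∪ [10, ∞) covers ℝ, so f is surjective.
For the follow-up: the images overlap, so an x < 0 with f(x) = f(0) exists. f(0) = 10; solving 5x + 14 = 10 for x < 0 gives x = (10 − 14)/5 = −4/5.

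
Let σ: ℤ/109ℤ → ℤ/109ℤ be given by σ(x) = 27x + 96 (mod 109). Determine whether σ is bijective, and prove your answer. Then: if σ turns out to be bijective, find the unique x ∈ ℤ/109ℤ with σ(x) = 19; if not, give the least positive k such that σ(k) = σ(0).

90

If σ(x_1) = σ(x_2), then 27x_1 ≡ 27x_2 (mod 109). Because gcd(27, 109) = 1, we may cancel 27 to get x_1 ≡ x_2 (mod 109).
We now compute 27⁻¹ mod 109 explicitly. Euclid's algorithm: 109 = 4·27 + 1; back-substituting gives 1 = 105·27 − 26·109, so 27⁻¹ ≡ 105 (mod 109).
For any y ∈ ℤ/109ℤ, x = 105(y − 96) mod 109 satisfies σ(x) = 27·105(y − 96) + 96 ≡ y (since 27·105 ≡ 1 mod 109). So every y has a preimage.
Hence σ is bijective.
Since σ is bijective, we find σ⁻¹(19): we need 27x ≡ 19 − 96 ≡ 32 (mod 109). Using 27⁻¹ = 105: x ≡ 105·32 = 3360 = 30·109 + 90, so x = 90.
Check: σ(90) = 27·90 + 96 = 2526 = 23·109 + 19 ≡ 19 (mod 109).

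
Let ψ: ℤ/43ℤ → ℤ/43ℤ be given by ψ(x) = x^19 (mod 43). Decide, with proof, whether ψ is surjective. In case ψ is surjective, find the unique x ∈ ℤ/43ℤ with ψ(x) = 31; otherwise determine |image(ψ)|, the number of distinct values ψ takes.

38

Since 43 is prime, the nonzero elements of ℤ/43ℤ form a cyclic group of order 42.
As gcd(19, 42) = 1, raising to the 19th power is a bijection on this group: if u^19 ≡ v^19 then (uv^{−1})^19 = 1, and the only element of order dividing gcd(19, 42) = 1 is 1, so u = v.
With ψ(0) = 0 this makes ψ injective on all of ℤ/43ℤ, hence bijective (finite equal-size domain and codomain). In particular ψ is surjective.
Since ψ is surjective, we find the preimage of 31. The inverse of x ↦ x^19 on (ℤ/43ℤ)^× is x ↦ x^31, because 19·31 = 589 = 14·42 + 1 ≡ 1 (mod 42) and x^{42} = 1 for x ≠ 0 (Fermat). So ψ⁻¹(31) = 31^31 mod 43.
Repeated squaring mod 43: 31^1 ≡ 31, 31^2 ≡ 31² = 961 ≡ 15, 31^4 ≡ 15² = 225 ≡ 10, 31^8 ≡ 10² = 100 ≡ 14, 31^16 ≡ 14² = 196 ≡ 24. Since 31 = 16 + 8 + 4 + 2 + 1, 31^31 ≡ 24·14·10·15·31: 24·14 = 336 ≡ 35, then 35·10 = 350 ≡ 6, then 6·15 = 90 ≡ 4, then 4·31 = 124 ≡ 38. So 31^31 ≡ 38 (mod 43).
Hence ψ⁻¹(31) = 38.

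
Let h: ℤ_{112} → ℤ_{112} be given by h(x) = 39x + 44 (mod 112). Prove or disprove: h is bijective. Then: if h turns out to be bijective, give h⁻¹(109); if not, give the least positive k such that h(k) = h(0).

By definition, h is injective when h(x_1) = h(x_2) forces x_1 = x_2.
If h(x_1) = h(x_2), then 39x_1 ≡ 39x_2 (mod 112). Because gcd(39, 112) = 1, we may cancel 39 to get x_1 ≡ x_2 (mod 112).
We now compute 39⁻¹ mod 112 explicitly. Euclid's algorithm: 112 = 2·39 + 34, 39 = 1·34 + 5, 34 = 6·5 + 4, 5 = 1·4 + 1; back-substituting gives 1 = 23·39 − 8·112, so 39⁻¹ ≡ 23 (mod 112).
For any y ∈ ℤ_{112}, x = 23(y − 44) mod 112 satisfies h(x) = 39·23(y − 44) + 44 ≡ y (since 39·23 ≡ 1 mod 112). So every y has a preimage.
Therefore h is bijective.
Since h is bijective, we compute h⁻¹(109): solve 39x + 44 ≡ 109 (mod 112), i.e. 39x ≡ 65 (mod 112).
Multiplying by 39⁻¹ = 23 gives x ≡ 23·65 = 1495 = 13·112 + 39 ≡ 39 (mod 112).
Check: h(39) = 39·39 + 44 = 1565 = 13·112 + 109 ≡ 109 (mod 112).

39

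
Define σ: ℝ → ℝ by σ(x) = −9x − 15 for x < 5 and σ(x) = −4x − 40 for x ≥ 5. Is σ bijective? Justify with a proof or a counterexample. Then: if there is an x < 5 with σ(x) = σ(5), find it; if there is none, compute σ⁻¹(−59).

Both pieces are strictly decreasing (slopes −9 and −4), so each is injective on its own interval.
The left piece maps (−∞, 5) onto (−60, ∞); the right piece maps [5, ∞) onto (−∞, −60].
Since −60 = −60, the images partition ℝ: σ is injective and surjective, hence bijective.
Because the two images are disjoint, no x < 5 has σ(x) = σ(5), so we compute σ⁻¹(−59): −59 lies in (−60, ∞), so solve −9x − 15 = −59: x = (−59 + 15)/(−9) = 44/9.

44/9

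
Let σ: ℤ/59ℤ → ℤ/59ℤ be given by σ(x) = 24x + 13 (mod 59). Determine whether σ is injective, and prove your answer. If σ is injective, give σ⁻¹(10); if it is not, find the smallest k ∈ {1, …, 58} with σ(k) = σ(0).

22

Suppose σ(a) = σ(b) in ℤ/59ℤ. Then 24a + 13 ≡ 24b + 13 (mod 59), therefore 24(a − b) ≡ 0 (mod 59).
Since gcd(24, 59) = 1, 24 is invertible modulo 59, so a − b ≡ 0 (mod 59), i.e. a = b.
Thus σ is injective.
We now compute 24⁻¹ mod 59 explicitly. Euclid's algorithm: 59 = 2·24 + 11, 24 = 2·11 + 2, 11 = 5·2 + 1; back-substituting gives 1 = 32·24 − 13·59, so 24⁻¹ ≡ 32 (mod 59).
Since σ is injective, we find σ⁻¹(10): we need 24x ≡ 10 − 13 ≡ 56 (mod 59). Using 24⁻¹ = 32: x ≡ 32·56 = 1792 = 30·59 + 22, so x = 22.
Check: σ(22) = 24·22 + 13 = 541 = 9·59 + 10 ≡ 10 (mod 59).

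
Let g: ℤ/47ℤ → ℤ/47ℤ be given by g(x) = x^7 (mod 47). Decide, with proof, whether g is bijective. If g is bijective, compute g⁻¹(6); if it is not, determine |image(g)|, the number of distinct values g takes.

Since 47 is prime, the nonzero elements of ℤ/47ℤ form a cyclic group of order 46.
As gcd(7, 46) = 1, raising to the 7th power is a bijection on this group: if u^7 ≡ v^7 then (uv^{−1})^7 = 1, and the only element of order dividing gcd(7, 46) = 1 is 1, so u = v.
With g(0) = 0 this makes g injective on all of ℤ/47ℤ, hence bijective (finite equal-size domain and codomain). In particular g is bijective.
Since g is bijective, we find the preimage of 6. The inverse of x ↦ x^7 on (ℤ/47ℤ)^× is x ↦ x^33, because 7·33 = 231 = 5·46 + 1 ≡ 1 (mod 46) and x^{46} = 1 for x ≠ 0 (Fermat). So g⁻¹(6) = 6^33 mod 47.
Repeated squaring mod 47: 6^1 ≡ 6, 6^2 ≡ 6² = 36, 6^4 ≡ 36² = 1296 ≡ 27, 6^8 ≡ 27² = 729 ≡ 24, 6^16 ≡ 24² = 576 ≡ 12, 6^32 ≡ 12² = 144 ≡ 3. Since 33 = 32 + 1, 6^33 ≡ 3·6: 3·6 = 18. So 6^33 ≡ 18 (mod 47).
Hence g⁻¹(6) = 18.

18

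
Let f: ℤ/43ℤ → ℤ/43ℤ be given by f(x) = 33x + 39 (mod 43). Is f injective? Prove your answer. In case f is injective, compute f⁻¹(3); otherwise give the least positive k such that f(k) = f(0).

Suppose f(u) = f(v) in ℤ/43ℤ. Then 33u + 39 ≡ 33v + 39 (mod 43), therefore 33(u − v) ≡ 0 (mod 43).
Since gcd(33, 43) = 1, 33 is invertible modulo 43, so u − v ≡ 0 (mod 43), i.e. u = v.
Therefore f is injective.
We now compute 33⁻¹ mod 43 explicitly. Euclid's algorithm: 43 = 1·33 + 10, 33 = 3·10 + 3, 10 = 3·3 + 1; back-substituting gives 1 = 30·33 − 23·43, so 33⁻¹ ≡ 30 (mod 43).
Since f is injective, we find f⁻¹(3): we need 33x ≡ 3 − 39 ≡ 7 (mod 43). Using 33⁻¹ = 30: x ≡ 30·7 = 210 = 4·43 + 38, so x = 38.
Check: f(38) = 33·38 + 39 = 1293 = 30·43 + 3 ≡ 3 (mod 43).

38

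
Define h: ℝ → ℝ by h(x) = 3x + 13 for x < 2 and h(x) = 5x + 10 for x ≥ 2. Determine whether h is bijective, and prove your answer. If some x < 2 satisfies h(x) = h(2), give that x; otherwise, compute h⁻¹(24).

14/5

Both pieces are strictly increasing (slopes 3 and 5), so each is injective on its own interval.
The left piece maps (−∞, 2) onto (−∞, 19); the right piece maps [2, ∞) onto [20, ∞).
The images leave a gap (19 has no preimage), so h is not surjective, hence not bijective.
Because the two images are disjoint, no x < 2 has h(x) = h(2), so we compute h⁻¹(24): 24 lies in [20, ∞), so solve 5x + 10 = 24: x = (24 − 10)/5 = 14/5.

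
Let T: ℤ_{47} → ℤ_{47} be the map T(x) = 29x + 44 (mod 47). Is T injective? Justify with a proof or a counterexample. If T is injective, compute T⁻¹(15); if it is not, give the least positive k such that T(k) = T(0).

46

Suppose T(x_1) = T(x_2) in ℤ_{47}. Then 29x_1 + 44 ≡ 29x_2 + 44 (mod 47), thus 29(x_1 − x_2) ≡ 0 (mod 47).
Since gcd(29, 47) = 1, 29 is invertible modulo 47, so x_1 − x_2 ≡ 0 (mod 47), i.e. x_1 = x_2.
So T is injective.
We now compute 29⁻¹ mod 47 explicitly. Euclid's algorithm: 47 = 1·29 + 18, 29 = 1·18 + 11, 18 = 1·11 + 7, 11 = 1·7 + 4, 7 = 1·4 + 3, 4 = 1·3 + 1; back-substituting gives 1 = 13·29 − 8·47, so 29⁻¹ ≡ 13 (mod 47).
Since T is injective, we compute T⁻¹(15): solve 29x + 44 ≡ 15 (mod 47), i.e. 29x ≡ 18 (mod 47).
Multiplying by 29⁻¹ = 13 gives x ≡ 13·18 = 234 = 4·47 + 46 ≡ 46 (mod 47).
Check: T(46) = 29·46 + 44 = 1378 = 29·47 + 15 ≡ 15 (mod 47).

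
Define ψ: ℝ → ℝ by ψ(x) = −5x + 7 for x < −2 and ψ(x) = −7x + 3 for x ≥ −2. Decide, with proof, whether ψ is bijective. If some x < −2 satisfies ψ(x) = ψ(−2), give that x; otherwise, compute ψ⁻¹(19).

Both pieces are strictly decreasing (slopes −5 and −7), so each is injective on its own interval.
The left piece maps (−∞, −2) onto (17, ∞); the right piece maps [−2, ∞) onto (−∞, 17].
Since 17 = 17, the images partition ℝ: ψ is injective and surjective, hence bijective.
Because the two images are disjoint, no x < −2 has ψ(x) = ψ(−2), so we compute ψ⁻¹(19): 19 lies in (17, ∞), so solve −5x + 7 = 19: x = (19 − 7)/(−5) = −12/5.

-12/5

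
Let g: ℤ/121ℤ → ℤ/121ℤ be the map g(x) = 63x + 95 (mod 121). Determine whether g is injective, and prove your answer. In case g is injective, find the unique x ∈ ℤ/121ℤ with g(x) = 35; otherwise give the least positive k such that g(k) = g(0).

If g(x_1) = g(x_2), then 63x_1 ≡ 63x_2 (mod 121). Because gcd(63, 121) = 1, we may cancel 63 to get x_1 ≡ x_2 (mod 121).
So g is injective.
We now compute 63⁻¹ mod 121 explicitly. Euclid's algorithm: 121 = 1·63 + 58, 63 = 1·58 + 5, 58 = 11·5 + 3, 5 = 1·3 + 2, 3 = 1·2 + 1; back-substituting gives 1 = 73·63 − 38·121, so 63⁻¹ ≡ 73 (mod 121).
Since g is injective, we find g⁻¹(35): we need 63x ≡ 35 − 95 ≡ 61 (mod 121). Using 63⁻¹ = 73: x ≡ 73·61 = 4453 = 36·121 + 97, so x = 97.
Check: g(97) = 63·97 + 95 = 6206 = 51·121 + 35 ≡ 35 (mod 121).

97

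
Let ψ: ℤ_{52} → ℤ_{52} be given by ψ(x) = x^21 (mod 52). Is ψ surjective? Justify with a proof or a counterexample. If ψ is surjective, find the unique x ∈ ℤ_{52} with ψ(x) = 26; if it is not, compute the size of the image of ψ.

ψ(2): Repeated squaring mod 52: 2^1 ≡ 2, 2^2 ≡ 2² = 4, 2^4 ≡ 4² = 16, 2^8 ≡ 16² = 256 ≡ 48, 2^16 ≡ 48² = 2304 ≡ 16. Since 21 = 16 + 4 + 1, 2^21 ≡ 16·16·2: 16·16 = 256 ≡ 48, then 48·2 = 96 ≡ 44. So 2^21 ≡ 44 (mod 52).
ψ(6): Repeated squaring mod 52: 6^1 ≡ 6, 6^2 ≡ 6² = 36, 6^4 ≡ 36² = 1296 ≡ 48, 6^8 ≡ 48² = 2304 ≡ 16, 6^16 ≡ 16² = 256 ≡ 48. Since 21 = 16 + 4 + 1, 6^21 ≡ 48·48·6: 48·48 = 2304 ≡ 16, then 16·6 = 96 ≡ 44. So 6^21 ≡ 44 (mod 52).
So ψ(2) = ψ(6) = 44 while 2 ≠ 6, hence ψ is not injective.
A non-injective map from the 52-element set ℤ_{52} to itself takes at most 51 distinct values, so it cannot be surjective. Therefore ψ is not surjective.
Since ψ is not surjective, we determine |image(ψ)|. Computing x^21 mod 52 for each x (by repeated squaring, reducing mod 52 at every step), the values ψ(0), ψ(1), …, ψ(51) are: 0, 1, 44, 27, 12, 5, 44, 47, 8, 1, 12, 47, 12, 13, 40, 31, 40, 25, 44, 31, 8, 21, 40, 51, 8, 25, 0, 27, 44, 1, 12, 31, 44, 21, 8, 27, 12, 21, 12, 39, 40, 5, 40, 51, 44, 5, 8, 47, 40, 25, 8, 51.
The distinct values are {0, 1, 5, 8, 12, 13, 21, 25, 27, 31, 39, 40, 44, 47, 51}; there are 15 of them.

15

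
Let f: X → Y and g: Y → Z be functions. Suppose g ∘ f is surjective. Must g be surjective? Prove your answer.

surjective

Let c ∈ Z. Since g ∘ f is surjective, some a ∈ X has g(f(a)) = c. Then b = f(a) ∈ Y satisfies g(b) = c. So g is surjective.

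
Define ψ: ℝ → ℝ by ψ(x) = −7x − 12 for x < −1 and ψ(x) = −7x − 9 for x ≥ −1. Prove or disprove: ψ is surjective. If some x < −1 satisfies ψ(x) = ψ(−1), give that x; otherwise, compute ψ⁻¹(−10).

Both pieces are strictly decreasing (slopes −7 and −7), so each is injective on its own interval.
The left piece maps (−∞, −1) onto (−5, ∞); the right piece maps [−1, ∞) onto (−∞, −2].
The union (−5, ∞) ∪ (−∞, −2] covers ℝ, so ψ is surjective.
For the follow-up: the images overlap, so an x < −1 with ψ(x) = ψ(−1) exists. ψ(−1) = −2; solving −7x − 12 = −2 for x < −1 gives x = (−2 + 12)/(−7) = −10/7.

-10/7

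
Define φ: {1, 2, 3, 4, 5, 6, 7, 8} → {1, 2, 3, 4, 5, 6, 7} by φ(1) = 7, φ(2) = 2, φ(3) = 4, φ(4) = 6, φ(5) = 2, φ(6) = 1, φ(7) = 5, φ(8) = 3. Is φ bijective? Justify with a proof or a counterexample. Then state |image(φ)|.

7

φ(2) = 2 = φ(5) with 2 ≠ 5, so φ is not injective, hence not bijective.
The image of φ is {1, 2, 3, 4, 5, 6, 7}, which has 7 elements.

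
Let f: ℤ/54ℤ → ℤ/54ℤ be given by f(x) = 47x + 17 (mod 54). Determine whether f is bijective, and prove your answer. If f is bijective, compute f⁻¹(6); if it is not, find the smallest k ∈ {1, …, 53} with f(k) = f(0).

17

If f(u) = f(v), then 47u ≡ 47v (mod 54). Because gcd(47, 54) = 1, we may cancel 47 to get u ≡ v (mod 54).
We now compute 47⁻¹ mod 54 explicitly. Euclid's algorithm: 54 = 1·47 + 7, 47 = 6·7 + 5, 7 = 1·5 + 2, 5 = 2·2 + 1; back-substituting gives 1 = 23·47 − 20·54, so 47⁻¹ ≡ 23 (mod 54).
For any y ∈ ℤ/54ℤ, x = 23(y − 17) mod 54 satisfies f(x) = 47·23(y − 17) + 17 ≡ y (since 47·23 ≡ 1 mod 54). So every y has a preimage.
So f is bijective.
Since f is bijective, we compute f⁻¹(6): solve 47x + 17 ≡ 6 (mod 54), i.e. 47x ≡ 43 (mod 54).
Multiplying by 47⁻¹ = 23 gives x ≡ 23·43 = 989 = 18·54 + 17 ≡ 17 (mod 54).
Check: f(17) = 47·17 + 17 = 816 = 15·54 + 6 ≡ 6 (mod 54).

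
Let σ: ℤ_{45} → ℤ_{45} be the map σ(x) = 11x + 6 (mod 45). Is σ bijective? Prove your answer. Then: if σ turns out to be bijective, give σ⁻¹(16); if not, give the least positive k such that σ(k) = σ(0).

5

If σ(s) = σ(t), then 11s ≡ 11t (mod 45). Because gcd(11, 45) = 1, we may cancel 11 to get s ≡ t (mod 45).
We now compute 11⁻¹ mod 45 explicitly. Euclid's algorithm: 45 = 4·11 + 1; back-substituting gives 1 = 41·11 − 10·45, so 11⁻¹ ≡ 41 (mod 45).
For any y ∈ ℤ_{45}, x = 41(y − 6) mod 45 satisfies σ(x) = 11·41(y − 6) + 6 ≡ y (since 11·41 ≡ 1 mod 45). So every y has a preimage.
Thus σ is bijective.
Since σ is bijective, we find σ⁻¹(16): we need 11x ≡ 16 − 6 ≡ 10 (mod 45). Using 11⁻¹ = 41: x ≡ 41·10 = 410 = 9·45 + 5, so x = 5.
Check: σ(5) = 11·5 + 6 = 61 = 1·45 + 16 ≡ 16 (mod 45).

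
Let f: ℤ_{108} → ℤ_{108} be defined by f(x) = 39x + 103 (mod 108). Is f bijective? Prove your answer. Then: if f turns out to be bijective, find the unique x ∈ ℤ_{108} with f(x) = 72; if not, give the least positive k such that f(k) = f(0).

By definition, injectivity means: for all s, t in the domain, f(s) = f(t) implies s = t.
We have gcd(39, 108) = 3 > 1. Taking s = 0 and t = 36: f(0) = 103 and f(36) = 39·36 + 103 = 1507 ≡ 103 (mod 108).
So f(0) = f(36) while 0 ≠ 36, therefore f is not injective, hence not bijective.
Since f is not bijective, we find the least positive k with f(k) = f(0): this means 39k ≡ 0 (mod 108), i.e. 108 ∣ 39k. Since gcd(39, 108) = 3, dividing through by 3 this holds exactly when 36 ∣ 13k, and as gcd(13, 36) = 1, exactly when 36 ∣ k.
The smallest positive such k is 36.

36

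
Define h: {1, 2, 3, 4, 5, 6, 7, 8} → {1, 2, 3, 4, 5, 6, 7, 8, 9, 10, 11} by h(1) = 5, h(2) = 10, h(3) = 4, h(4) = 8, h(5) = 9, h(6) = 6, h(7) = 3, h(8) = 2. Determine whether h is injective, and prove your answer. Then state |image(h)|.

The values h(1), …, h(8) are 5, 10, 4, 8, 9, 6, 3, 2 — all distinct.
So h(s) = h(t) only when s = t, and h is injective.
The image of h is {2, 3, 4, 5, 6, 8, 9, 10}, which has 8 elements.

8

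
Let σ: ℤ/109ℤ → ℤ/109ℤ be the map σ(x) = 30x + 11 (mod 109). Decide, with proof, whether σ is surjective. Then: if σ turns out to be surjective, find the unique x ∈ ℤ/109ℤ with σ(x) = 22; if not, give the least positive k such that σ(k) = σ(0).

4

Since gcd(30, 109) = 1, 30 is invertible modulo 109. Euclid's algorithm: 109 = 3·30 + 19, 30 = 1·19 + 11, 19 = 1·11 + 8, 11 = 1·8 + 3, 8 = 2·3 + 2, 3 = 1·2 + 1; back-substituting gives 1 = 40·30 − 11·109, so 30⁻¹ ≡ 40 (mod 109).
Then y ↦ 40(y − 11) is a two-sided inverse to σ, so every y ∈ ℤ/109ℤ has a preimage.
So σ is surjective.
Since σ is surjective, we compute σ⁻¹(22): solve 30x + 11 ≡ 22 (mod 109), i.e. 30x ≡ 11 (mod 109).
Multiplying by 30⁻¹ = 40 gives x ≡ 40·11 = 440 = 4·109 + 4 ≡ 4 (mod 109).
Check: σ(4) = 30·4 + 11 = 131 = 1·109 + 22 ≡ 22 (mod 109).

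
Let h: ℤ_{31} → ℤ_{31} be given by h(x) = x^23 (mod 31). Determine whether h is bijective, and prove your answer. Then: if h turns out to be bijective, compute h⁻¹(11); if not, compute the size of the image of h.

Since 31 is prime, the nonzero elements of ℤ_{31} form a cyclic group of order 30.
As gcd(23, 30) = 1, raising to the 23rd power is a bijection on this group: if x_1^23 ≡ x_2^23 then (x_1x_2^{−1})^23 = 1, and the only element of order dividing gcd(23, 30) = 1 is 1, so x_1 = x_2.
With h(0) = 0 this makes h injective on all of ℤ_{31}, hence bijective (finite equal-size domain and codomain). In particular h is bijective.
Since h is bijective, we find the preimage of 11. The inverse of x ↦ x^23 on (ℤ_{31})^× is x ↦ x^17, because 23·17 = 391 = 13·30 + 1 ≡ 1 (mod 30) and x^{30} = 1 for x ≠ 0 (Fermat). So h⁻¹(11) = 11^17 mod 31.
Repeated squaring mod 31: 11^1 ≡ 11, 11^2 ≡ 11² = 121 ≡ 28, 11^4 ≡ 28² = 784 ≡ 9, 11^8 ≡ 9² = 81 ≡ 19, 11^16 ≡ 19² = 361 ≡ 20. Since 17 = 16 + 1, 11^17 ≡ 20·11: 20·11 = 220 ≡ 3. So 11^17 ≡ 3 (mod 31).
Hence h⁻¹(11) = 3.

3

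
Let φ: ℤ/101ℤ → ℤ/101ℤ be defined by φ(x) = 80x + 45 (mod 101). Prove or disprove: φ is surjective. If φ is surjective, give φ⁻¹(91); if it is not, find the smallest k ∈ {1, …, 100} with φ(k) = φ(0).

Since gcd(80, 101) = 1, 80 is invertible modulo 101. Euclid's algorithm: 101 = 1·80 + 21, 80 = 3·21 + 17, 21 = 1·17 + 4, 17 = 4·4 + 1; back-substituting gives 1 = 24·80 − 19·101, so 80⁻¹ ≡ 24 (mod 101).
For any y ∈ ℤ/101ℤ, x = 24(y − 45) mod 101 satisfies φ(x) = 80·24(y − 45) + 45 ≡ y (since 80·24 ≡ 1 mod 101). So every y has a preimage.
Thus φ is surjective.
Since φ is surjective, we find φ⁻¹(91): we need 80x ≡ 91 − 45 ≡ 46 (mod 101). Using 80⁻¹ = 24: x ≡ 24·46 = 1104 = 10·101 + 94, so x = 94.
Check: φ(94) = 80·94 + 45 = 7565 = 74·101 + 91 ≡ 91 (mod 101).

94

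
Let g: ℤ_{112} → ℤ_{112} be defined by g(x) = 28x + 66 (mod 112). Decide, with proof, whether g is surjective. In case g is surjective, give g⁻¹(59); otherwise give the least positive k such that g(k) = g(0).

Recall: g is surjective if every y in the codomain equals g(x) for some x in the domain.
Since gcd(28, 112) = 28, we have 28x ≡ 0 (mod 28) for all x, so g(x) ≡ 10 (mod 28).
But 0 ≢ 10 (mod 28), so 0 ∈ ℤ_{112} has no preimage. Hence g is not surjective.
Since g is not surjective, we find the least positive k with g(k) = g(0): this means 28k ≡ 0 (mod 112), i.e. 112 ∣ 28k. Since gcd(28, 112) = 28, dividing through by 28 this holds exactly when 4 ∣ k.
The smallest positive such k is 4.

4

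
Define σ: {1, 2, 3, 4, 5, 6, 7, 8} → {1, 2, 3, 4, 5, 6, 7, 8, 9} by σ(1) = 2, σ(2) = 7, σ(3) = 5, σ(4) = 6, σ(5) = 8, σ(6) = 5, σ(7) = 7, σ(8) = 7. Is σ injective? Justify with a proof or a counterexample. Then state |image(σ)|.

σ(3) = 5 = σ(6) with 3 ≠ 6, so σ is not injective.
The image of σ is {2, 5, 6, 7, 8}, which has 5 elements.

5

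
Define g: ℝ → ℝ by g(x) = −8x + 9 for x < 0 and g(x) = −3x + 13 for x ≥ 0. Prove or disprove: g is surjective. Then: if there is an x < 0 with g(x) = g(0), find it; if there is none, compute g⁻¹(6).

-1/2

Both pieces are strictly decreasing (slopes −8 and −3), so each is injective on its own interval.
The left piece maps (−∞, 0) onto (9, ∞); the right piece maps [0, ∞) onto (−∞, 13].
The union (9, ∞) ∪ (−∞, 13] covers ℝ, so g is surjective.
For the follow-up: the images overlap, so an x < 0 with g(x) = g(0) exists. g(0) = 13; solving −8x + 9 = 13 for x < 0 gives x = (13 − 9)/(−8) = −1/2.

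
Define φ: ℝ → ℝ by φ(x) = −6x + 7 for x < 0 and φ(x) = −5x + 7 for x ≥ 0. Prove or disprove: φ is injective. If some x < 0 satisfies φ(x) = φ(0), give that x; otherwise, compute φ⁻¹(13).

Both pieces are strictly decreasing (slopes −6 and −5), so each is injective on its own interval.
The left piece maps (−∞, 0) onto (7, ∞); the right piece maps [0, ∞) onto (−∞, 7].
These images are disjoint, so no value is attained by both pieces. Hence φ is injective.
Because the two images are disjoint, no x < 0 has φ(x) = φ(0), so we compute φ⁻¹(13): 13 lies in (7, ∞), so solve −6x + 7 = 13: x = (13 − 7)/(−6) = −1.

-1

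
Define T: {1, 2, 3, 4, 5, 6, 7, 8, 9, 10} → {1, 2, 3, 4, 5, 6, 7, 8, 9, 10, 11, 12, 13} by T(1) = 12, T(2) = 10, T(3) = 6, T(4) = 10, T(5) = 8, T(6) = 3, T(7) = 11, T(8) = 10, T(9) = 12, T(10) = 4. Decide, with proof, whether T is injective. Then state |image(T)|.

7

T(2) = 10 = T(4) with 2 ≠ 4, so T is not injective.
The image of T is {3, 4, 6, 8, 10, 11, 12}, which has 7 elements.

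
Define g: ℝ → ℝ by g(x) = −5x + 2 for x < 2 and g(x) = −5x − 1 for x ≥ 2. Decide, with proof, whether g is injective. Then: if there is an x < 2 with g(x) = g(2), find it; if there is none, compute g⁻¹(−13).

Both pieces are strictly decreasing (slopes −5 and −5), so each is injective on its own interval.
The left piece maps (−∞, 2) onto (−8, ∞); the right piece maps [2, ∞) onto (−∞, −11].
These images are disjoint, so no value is attained by both pieces. So g is injective.
Because the two images are disjoint, no x < 2 has g(x) = g(2), so we compute g⁻¹(−13): −13 lies in (−∞, −11], so solve −5x − 1 = −13: x = (−13 + 1)/(−5) = 12/5.

12/5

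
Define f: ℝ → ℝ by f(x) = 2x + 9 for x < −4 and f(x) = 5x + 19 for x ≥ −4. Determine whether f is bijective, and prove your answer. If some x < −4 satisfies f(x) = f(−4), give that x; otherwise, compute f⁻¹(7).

-5

Both pieces are strictly increasing (slopes 2 and 5), so each is injective on its own interval.
The left piece maps (−∞, −4) onto (−∞, 1); the right piece maps [−4, ∞) onto [−1, ∞).
These images overlap. In particular f(−4) = −1 (right piece), and solving 2x + 9 = −1 on the left piece gives x = −5 < −4.
So f(−5) = f(−4) with −5 ≠ −4, and f is not injective, hence not bijective. This x = −5 is the requested value below −4.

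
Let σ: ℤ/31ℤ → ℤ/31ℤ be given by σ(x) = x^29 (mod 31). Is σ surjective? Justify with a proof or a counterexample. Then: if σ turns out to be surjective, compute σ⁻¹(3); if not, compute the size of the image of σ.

Since 31 is prime, the nonzero elements of ℤ/31ℤ form a cyclic group of order 30.
As gcd(29, 30) = 1, raising to the 29th power is a bijection on this group: if s^29 ≡ t^29 then (st^{−1})^29 = 1, and the only element of order dividing gcd(29, 30) = 1 is 1, so s = t.
With σ(0) = 0 this makes σ injective on all of ℤ/31ℤ, hence bijective (finite equal-size domain and codomain). In particular σ is surjective.
Since σ is surjective, we find the preimage of 3. The inverse of x ↦ x^29 on (ℤ/31ℤ)^× is x ↦ x^29, because 29·29 = 841 = 28·30 + 1 ≡ 1 (mod 30) and x^{30} = 1 for x ≠ 0 (Fermat). So σ⁻¹(3) = 3^29 mod 31.
Repeated squaring mod 31: 3^1 ≡ 3, 3^2 ≡ 3² = 9, 3^4 ≡ 9² = 81 ≡ 19, 3^8 ≡ 19² = 361 ≡ 20, 3^16 ≡ 20² = 400 ≡ 28. Since 29 = 16 + 8 + 4 + 1, 3^29 ≡ 28·20·19·3: 28·20 = 560 ≡ 2, then 2·19 = 38 ≡ 7, then 7·3 = 21. So 3^29 ≡ 21 (mod 31).
Hence σ⁻¹(3) = 21.

21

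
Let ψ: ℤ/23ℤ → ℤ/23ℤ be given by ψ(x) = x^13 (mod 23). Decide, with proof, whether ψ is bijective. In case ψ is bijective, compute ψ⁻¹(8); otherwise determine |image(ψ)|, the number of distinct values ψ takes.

13

Since 23 is prime, the nonzero elements of ℤ/23ℤ form a cyclic group of order 22.
As gcd(13, 22) = 1, raising to the 13th power is a bijection on this group: if x_1^13 ≡ x_2^13 then (x_1x_2^{−1})^13 = 1, and the only element of order dividing gcd(13, 22) = 1 is 1, so x_1 = x_2.
With ψ(0) = 0 this makes ψ injective on all of ℤ/23ℤ, hence bijective (finite equal-size domain and codomain). In particular ψ is bijective.
Since ψ is bijective, we find the preimage of 8. The inverse of x ↦ x^13 on (ℤ/23ℤ)^× is x ↦ x^17, because 13·17 = 221 = 10·22 + 1 ≡ 1 (mod 22) and x^{22} = 1 for x ≠ 0 (Fermat). So ψ⁻¹(8) = 8^17 mod 23.
Repeated squaring mod 23: 8^1 ≡ 8, 8^2 ≡ 8² = 64 ≡ 18, 8^4 ≡ 18² = 324 ≡ 2, 8^8 ≡ 2² = 4, 8^16 ≡ 4² = 16. Since 17 = 16 + 1, 8^17 ≡ 16·8: 16·8 = 128 ≡ 13. So 8^17 ≡ 13 (mod 23).
Hence ψ⁻¹(8) = 13.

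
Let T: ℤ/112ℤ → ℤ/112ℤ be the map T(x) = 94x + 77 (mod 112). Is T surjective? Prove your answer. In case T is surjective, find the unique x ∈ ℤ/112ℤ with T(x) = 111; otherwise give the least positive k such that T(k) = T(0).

56

By definition, surjectivity means every element of the codomain has a preimage under T.
Since gcd(94, 112) = 2, we have 94x ≡ 0 (mod 2) for all x, so T(x) ≡ 1 (mod 2).
But 0 ≢ 1 (mod 2), so 0 ∈ ℤ/112ℤ has no preimage. Thus T is not surjective.
Since T is not surjective, we find the least positive k with T(k) = T(0): this means 94k ≡ 0 (mod 112), i.e. 112 ∣ 94k. Since gcd(94, 112) = 2, dividing through by 2 this holds exactly when 56 ∣ 47k, and as gcd(47, 56) = 1, exactly when 56 ∣ k.
The smallest positive such k is 56.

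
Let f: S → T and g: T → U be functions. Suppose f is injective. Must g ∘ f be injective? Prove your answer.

No. Take S = T = U = {0, 1, 2}, f = identity (injective), and g(x) = 0 for every x.
Then (g ∘ f)(0) = 0 = (g ∘ f)(2) with 0 ≠ 2, so g ∘ f is not injective.

not injective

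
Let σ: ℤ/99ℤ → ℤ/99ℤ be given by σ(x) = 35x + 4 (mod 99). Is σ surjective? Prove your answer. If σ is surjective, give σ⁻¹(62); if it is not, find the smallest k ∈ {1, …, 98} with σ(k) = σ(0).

By definition, surjectivity means every element of the codomain has a preimage under σ.
Since gcd(35, 99) = 1, 35 is invertible modulo 99. Euclid's algorithm: 99 = 2·35 + 29, 35 = 1·29 + 6, 29 = 4·6 + 5, 6 = 1·5 + 1; back-substituting gives 1 = 17·35 − 6·99, so 35⁻¹ ≡ 17 (mod 99).
Then y ↦ 17(y − 4) is a two-sided inverse to σ, so every y ∈ ℤ/99ℤ has a preimage.
Thus σ is surjective.
Since σ is surjective, we compute σ⁻¹(62): solve 35x + 4 ≡ 62 (mod 99), i.e. 35x ≡ 58 (mod 99).
Multiplying by 35⁻¹ = 17 gives x ≡ 17·58 = 986 = 9·99 + 95 ≡ 95 (mod 99).
Check: σ(95) = 35·95 + 4 = 3329 = 33·99 + 62 ≡ 62 (mod 99).

95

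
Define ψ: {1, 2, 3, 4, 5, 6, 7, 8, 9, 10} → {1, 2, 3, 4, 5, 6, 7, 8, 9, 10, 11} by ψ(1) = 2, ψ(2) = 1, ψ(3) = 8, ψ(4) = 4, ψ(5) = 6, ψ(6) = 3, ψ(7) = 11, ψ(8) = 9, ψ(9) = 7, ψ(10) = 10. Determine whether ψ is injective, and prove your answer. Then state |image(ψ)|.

10

The values ψ(1), …, ψ(10) are 2, 1, 8, 4, 6, 3, 11, 9, 7, 10 — all distinct.
So ψ(x_1) = ψ(x_2) only when x_1 = x_2, and ψ is injective.
The image of ψ is {1, 2, 3, 4, 6, 7, 8, 9, 10, 11}, which has 10 elements.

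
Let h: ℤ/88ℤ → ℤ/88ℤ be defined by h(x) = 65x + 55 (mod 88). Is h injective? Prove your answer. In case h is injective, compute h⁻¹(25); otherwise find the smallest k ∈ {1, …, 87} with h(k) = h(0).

By definition, h is injective when h(a) = h(b) forces a = b.
If h(a) = h(b), then 65a ≡ 65b (mod 88). Because gcd(65, 88) = 1, we may cancel 65 to get a ≡ b (mod 88).
Thus h is injective.
We now compute 65⁻¹ mod 88 explicitly. Euclid's algorithm: 88 = 1·65 + 23, 65 = 2·23 + 19, 23 = 1·19 + 4, 19 = 4·4 + 3, 4 = 1·3 + 1; back-substituting gives 1 = 65·65 − 48·88, so 65⁻¹ ≡ 65 (mod 88).
Since h is injective, we find h⁻¹(25): we need 65x ≡ 25 − 55 ≡ 58 (mod 88). Using 65⁻¹ = 65: x ≡ 65·58 = 3770 = 42·88 + 74, so x = 74.
Check: h(74) = 65·74 + 55 = 4865 = 55·88 + 25 ≡ 25 (mod 88).

74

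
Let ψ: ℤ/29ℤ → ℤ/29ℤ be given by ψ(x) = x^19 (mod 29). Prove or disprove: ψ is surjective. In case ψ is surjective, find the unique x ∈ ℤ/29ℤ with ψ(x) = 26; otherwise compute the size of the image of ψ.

Since 29 is prime, the nonzero elements of ℤ/29ℤ form a cyclic group of order 28.
As gcd(19, 28) = 1, raising to the 19th power is a bijection on this group: if u^19 ≡ v^19 then (uv^{−1})^19 = 1, and the only element of order dividing gcd(19, 28) = 1 is 1, so u = v.
With ψ(0) = 0 this makes ψ injective on all of ℤ/29ℤ, hence bijective (finite equal-size domain and codomain). In particular ψ is surjective.
Since ψ is surjective, we find the preimage of 26. The inverse of x ↦ x^19 on (ℤ/29ℤ)^× is x ↦ x^3, because 19·3 = 57 = 2·28 + 1 ≡ 1 (mod 28) and x^{28} = 1 for x ≠ 0 (Fermat). So ψ⁻¹(26) = 26^3 mod 29.
Repeated squaring mod 29: 26^1 ≡ 26, 26^2 ≡ 26² = 676 ≡ 9. Since 3 = 2 + 1, 26^3 ≡ 9·26: 9·26 = 234 ≡ 2. So 26^3 ≡ 2 (mod 29).
Hence ψ⁻¹(26) = 2.

2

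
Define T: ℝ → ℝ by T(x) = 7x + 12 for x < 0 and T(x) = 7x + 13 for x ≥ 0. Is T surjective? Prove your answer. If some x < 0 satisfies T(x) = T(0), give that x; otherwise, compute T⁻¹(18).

Both pieces are strictly increasing (slopes 7 and 7), so each is injective on its own interval.
The left piece maps (−∞, 0) onto (−∞, 12); the right piece maps [0, ∞) onto [13, ∞).
The union (−∞, 12) ∪ [13, ∞) omits the interval between 12 and 13; in particular 12 has no preimage. So T is not surjective.
Because the two images are disjoint, no x < 0 has T(x) = T(0), so we compute T⁻¹(18): 18 lies in [13, ∞), so solve 7x + 13 = 18: x = (18 − 13)/7 = 5/7.

5/7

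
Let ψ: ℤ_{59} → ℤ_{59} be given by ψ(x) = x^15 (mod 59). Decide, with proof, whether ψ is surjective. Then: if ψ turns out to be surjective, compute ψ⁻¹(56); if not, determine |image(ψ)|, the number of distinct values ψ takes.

50

Since 59 is prime, the nonzero elements of ℤ_{59} form a cyclic group of order 58.
As gcd(15, 58) = 1, raising to the 15th power is a bijection on this group: if u^15 ≡ v^15 then (uv^{−1})^15 = 1, and the only element of order dividing gcd(15, 58) = 1 is 1, so u = v.
With ψ(0) = 0 this makes ψ injective on all of ℤ_{59}, hence bijective (finite equal-size domain and codomain). In particular ψ is surjective.
Since ψ is surjective, we find the preimage of 56. The inverse of x ↦ x^15 on (ℤ_{59})^× is x ↦ x^31, because 15·31 = 465 = 8·58 + 1 ≡ 1 (mod 58) and x^{58} = 1 for x ≠ 0 (Fermat). So ψ⁻¹(56) = 56^31 mod 59.
Repeated squaring mod 59: 56^1 ≡ 56, 56^2 ≡ 56² = 3136 ≡ 9, 56^4 ≡ 9² = 81 ≡ 22, 56^8 ≡ 22² = 484 ≡ 12, 56^16 ≡ 12² = 144 ≡ 26. Since 31 = 16 + 8 + 4 + 2 + 1, 56^31 ≡ 26·12·22·9·56: 26·12 = 312 ≡ 17, then 17·22 = 374 ≡ 20, then 20·9 = 180 ≡ 3, then 3·56 = 168 ≡ 50. So 56^31 ≡ 50 (mod 59).
Hence ψ⁻¹(56) = 50.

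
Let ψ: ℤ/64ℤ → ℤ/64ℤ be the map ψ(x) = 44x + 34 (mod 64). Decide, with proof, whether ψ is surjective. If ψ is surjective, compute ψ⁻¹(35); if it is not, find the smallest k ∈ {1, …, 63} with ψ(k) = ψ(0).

Since gcd(44, 64) = 4, we have 44x ≡ 0 (mod 4) for all x, so ψ(x) ≡ 2 (mod 4).
But 0 ≢ 2 (mod 4), so 0 ∈ ℤ/64ℤ has no preimage. Thus ψ is not surjective.
Since ψ is not surjective, we find the least positive k with ψ(k) = ψ(0): this means 44k ≡ 0 (mod 64), i.e. 64 ∣ 44k. Since gcd(44, 64) = 4, dividing through by 4 this holds exactly when 16 ∣ 11k, and as gcd(11, 16) = 1, exactly when 16 ∣ k.
The smallest positive such k is 16.

16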